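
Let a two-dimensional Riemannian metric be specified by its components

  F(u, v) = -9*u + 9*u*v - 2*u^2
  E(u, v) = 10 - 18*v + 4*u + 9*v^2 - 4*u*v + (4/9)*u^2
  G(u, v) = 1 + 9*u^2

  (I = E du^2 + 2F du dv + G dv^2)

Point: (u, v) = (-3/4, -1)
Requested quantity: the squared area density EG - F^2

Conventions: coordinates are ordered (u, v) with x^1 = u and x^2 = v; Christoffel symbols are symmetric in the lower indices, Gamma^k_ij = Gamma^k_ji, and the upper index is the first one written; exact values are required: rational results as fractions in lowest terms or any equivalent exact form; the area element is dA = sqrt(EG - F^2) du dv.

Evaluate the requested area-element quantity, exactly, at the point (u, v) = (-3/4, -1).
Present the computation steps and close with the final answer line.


E = 125/4, F = 99/8, G = 97/16; EG - F^2 = 581/16

Answer: EG - F^2 = 581/16


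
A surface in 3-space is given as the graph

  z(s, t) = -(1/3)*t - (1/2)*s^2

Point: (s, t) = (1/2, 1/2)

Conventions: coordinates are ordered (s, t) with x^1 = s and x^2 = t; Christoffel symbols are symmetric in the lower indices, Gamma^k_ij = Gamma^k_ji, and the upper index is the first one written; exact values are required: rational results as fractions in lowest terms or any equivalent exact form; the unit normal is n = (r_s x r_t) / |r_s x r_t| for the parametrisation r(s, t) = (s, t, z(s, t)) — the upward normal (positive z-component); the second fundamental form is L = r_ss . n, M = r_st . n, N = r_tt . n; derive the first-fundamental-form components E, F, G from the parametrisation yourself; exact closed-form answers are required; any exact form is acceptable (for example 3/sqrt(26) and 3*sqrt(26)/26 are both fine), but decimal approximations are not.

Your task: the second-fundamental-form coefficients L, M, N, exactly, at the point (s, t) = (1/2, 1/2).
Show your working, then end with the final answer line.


z_s = -1/2, z_t = -1/3, z_ss = -1, z_st = 0, z_tt = 0
E = 5/4, F = 1/6, G = 10/9; answer radicand W^2 = 49/36
unnormalised second-form numerators: l = -1, m = 0, n = 0; L = l/sqrt(49/36), and similarly M = m/sqrt(W^2), N = n/sqrt(W^2)

Answer: L = -6/7, M = 0, N = 0


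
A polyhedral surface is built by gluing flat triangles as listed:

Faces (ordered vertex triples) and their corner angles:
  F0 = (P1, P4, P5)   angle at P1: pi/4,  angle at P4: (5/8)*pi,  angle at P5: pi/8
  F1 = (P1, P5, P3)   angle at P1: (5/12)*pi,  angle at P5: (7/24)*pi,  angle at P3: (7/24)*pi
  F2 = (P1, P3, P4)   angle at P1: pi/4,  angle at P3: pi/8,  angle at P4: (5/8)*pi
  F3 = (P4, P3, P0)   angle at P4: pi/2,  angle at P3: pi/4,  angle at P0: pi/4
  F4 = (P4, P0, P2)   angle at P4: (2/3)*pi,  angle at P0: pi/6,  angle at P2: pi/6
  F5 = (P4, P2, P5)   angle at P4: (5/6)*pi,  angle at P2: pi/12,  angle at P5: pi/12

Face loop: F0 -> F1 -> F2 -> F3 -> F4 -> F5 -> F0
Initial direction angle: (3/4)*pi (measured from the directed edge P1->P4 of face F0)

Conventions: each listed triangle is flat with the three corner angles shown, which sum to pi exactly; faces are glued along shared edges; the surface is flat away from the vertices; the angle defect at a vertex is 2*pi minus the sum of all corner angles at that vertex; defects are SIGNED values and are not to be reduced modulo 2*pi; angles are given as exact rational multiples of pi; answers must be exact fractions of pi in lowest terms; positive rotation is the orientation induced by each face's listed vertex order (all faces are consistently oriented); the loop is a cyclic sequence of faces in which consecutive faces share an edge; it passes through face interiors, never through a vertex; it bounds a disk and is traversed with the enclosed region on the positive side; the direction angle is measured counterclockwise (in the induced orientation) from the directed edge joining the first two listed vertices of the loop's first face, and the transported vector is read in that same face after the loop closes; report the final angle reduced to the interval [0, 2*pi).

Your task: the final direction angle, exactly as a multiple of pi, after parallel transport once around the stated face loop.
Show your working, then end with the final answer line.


enclosed vertex P1: corner angles sum to (11/12)*pi, defect = 2*pi - (11/12)*pi = (13/12)*pi
enclosed vertex P4: corner angles sum to (13/4)*pi, defect = 2*pi - (13/4)*pi = (-5/4)*pi
adding the enclosed defects to the starting angle (mod 2*pi, induced orientation) gives the holonomy
final angle = (3/4)*pi - pi/6 = (7/12)*pi (mod 2*pi)

Answer: final direction angle = (7/12)*pi


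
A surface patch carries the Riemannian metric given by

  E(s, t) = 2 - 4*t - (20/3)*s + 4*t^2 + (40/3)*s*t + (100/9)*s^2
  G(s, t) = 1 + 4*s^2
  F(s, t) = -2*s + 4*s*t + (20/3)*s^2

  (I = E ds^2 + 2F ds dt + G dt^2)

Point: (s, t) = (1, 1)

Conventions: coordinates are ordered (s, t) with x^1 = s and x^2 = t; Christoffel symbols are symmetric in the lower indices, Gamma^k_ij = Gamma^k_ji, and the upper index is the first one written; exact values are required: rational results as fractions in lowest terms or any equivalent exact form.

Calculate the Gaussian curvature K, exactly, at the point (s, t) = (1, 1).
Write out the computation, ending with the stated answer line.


E = 178/9, F = 26/3, G = 5, EG - F^2 = 214/9 at the point
E_s = 260/9, E_t = 52/3, F_s = 46/3, F_t = 4, G_s = 8, G_t = 0
E_tt = 8, F_st = 4, G_ss = 8
By Brioschi, K is (det M1 - det M2) divided by (EG - F^2) squared.
M1 = [[-E_tt/2 + F_st - G_ss/2, E_s/2, F_s - E_t/2], [F_t - G_s/2, E, F], [G_t/2, F, G]] = [[-4, 130/9, 20/3], [0, 178/9, 26/3], [0, 26/3, 5]]; det M1 = -856/9
M2 = [[0, E_t/2, G_s/2], [E_t/2, E, F], [G_s/2, F, G]] = [[0, 26/3, 4], [26/3, 178/9, 26/3], [4, 26/3, 5]]; det M2 = -820/9
det M1 - det M2 = -4; K = -4 / (214/9)^2 = -81/11449

Answer: K = -81/11449


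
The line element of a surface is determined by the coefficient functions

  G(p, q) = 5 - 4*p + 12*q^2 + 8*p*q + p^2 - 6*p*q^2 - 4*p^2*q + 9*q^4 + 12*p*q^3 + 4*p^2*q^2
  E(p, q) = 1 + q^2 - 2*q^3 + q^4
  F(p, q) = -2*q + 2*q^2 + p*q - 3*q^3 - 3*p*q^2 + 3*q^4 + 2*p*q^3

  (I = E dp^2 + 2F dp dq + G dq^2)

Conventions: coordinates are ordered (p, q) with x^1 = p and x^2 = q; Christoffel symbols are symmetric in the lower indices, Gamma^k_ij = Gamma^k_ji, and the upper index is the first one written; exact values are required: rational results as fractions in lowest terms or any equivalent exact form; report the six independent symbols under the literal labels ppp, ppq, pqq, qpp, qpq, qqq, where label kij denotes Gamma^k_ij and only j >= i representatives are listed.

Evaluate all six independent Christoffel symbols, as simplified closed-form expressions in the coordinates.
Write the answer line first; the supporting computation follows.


Answer: Gamma_ppp = 0, Gamma_ppq = (2*q^3 - 3*q^2 + q)/(4*p^2*q^2 - 4*p^2*q + p^2 + 12*p*q^3 - 6*p*q^2 + 8*p*q - 4*p + 10*q^4 - 2*q^3 + 13*q^2 + 5), Gamma_pqq = (2*p*q^2 - 2*p*q + 6*q^3 - 6*q^2)/(4*p^2*q^2 - 4*p^2*q + p^2 + 12*p*q^3 - 6*p*q^2 + 8*p*q - 4*p + 10*q^4 - 2*q^3 + 13*q^2 + 5), Gamma_qpp = 0, Gamma_qpq = (4*p*q^2 - 4*p*q + p + 6*q^3 - 3*q^2 + 4*q - 2)/(4*p^2*q^2 - 4*p^2*q + p^2 + 12*p*q^3 - 6*p*q^2 + 8*p*q - 4*p + 10*q^4 - 2*q^3 + 13*q^2 + 5), Gamma_qqq = (4*p^2*q - 2*p^2 + 18*p*q^2 - 6*p*q + 4*p + 18*q^3 + 12*q)/(4*p^2*q^2 - 4*p^2*q + p^2 + 12*p*q^3 - 6*p*q^2 + 8*p*q - 4*p + 10*q^4 - 2*q^3 + 13*q^2 + 5)

E = 1 + q^2 - 2*q^3 + q^4; F = -2*q + 2*q^2 + p*q - 3*q^3 - 3*p*q^2 + 3*q^4 + 2*p*q^3; G = 5 - 4*p + 12*q^2 + 8*p*q + p^2 - 6*p*q^2 - 4*p^2*q + 9*q^4 + 12*p*q^3 + 4*p^2*q^2
Gamma^k_ij = (1/2) g^{kl} (d_i g_jl + d_j g_il - d_l g_ij), with g^inv = (1/(EG-F^2)) [[G, -F], [-F, E]]
first partials: E_p = 0, E_q = 2*q - 6*q^2 + 4*q^3, F_p = q - 3*q^2 + 2*q^3, F_q = -2 + 4*q + p - 9*q^2 - 6*p*q + 12*q^3 + 6*p*q^2, G_p = -4 + 8*q + 2*p - 6*q^2 - 8*p*q + 12*q^3 + 8*p*q^2, G_q = 24*q + 8*p - 12*p*q - 4*p^2 + 36*q^3 + 36*p*q^2 + 8*p^2*q
D = EG - F^2 = 5 - 4*p + 13*q^2 + 8*p*q + p^2 - 2*q^3 - 6*p*q^2 - 4*p^2*q + 10*q^4 + 12*p*q^3 + 4*p^2*q^2
expanded: Gamma^p_pp = (G E_p - 2F F_p + F E_q)/(2D), Gamma^p_pq = (G E_q - F G_p)/(2D), Gamma^p_qq = (2G F_q - G G_p - F G_q)/(2D), Gamma^q_pp = (2E F_p - E E_q - F E_p)/(2D), Gamma^q_pq = (E G_p - F E_q)/(2D), Gamma^q_qq = (E G_q - 2F F_q + F G_p)/(2D); substitute and cancel common factors


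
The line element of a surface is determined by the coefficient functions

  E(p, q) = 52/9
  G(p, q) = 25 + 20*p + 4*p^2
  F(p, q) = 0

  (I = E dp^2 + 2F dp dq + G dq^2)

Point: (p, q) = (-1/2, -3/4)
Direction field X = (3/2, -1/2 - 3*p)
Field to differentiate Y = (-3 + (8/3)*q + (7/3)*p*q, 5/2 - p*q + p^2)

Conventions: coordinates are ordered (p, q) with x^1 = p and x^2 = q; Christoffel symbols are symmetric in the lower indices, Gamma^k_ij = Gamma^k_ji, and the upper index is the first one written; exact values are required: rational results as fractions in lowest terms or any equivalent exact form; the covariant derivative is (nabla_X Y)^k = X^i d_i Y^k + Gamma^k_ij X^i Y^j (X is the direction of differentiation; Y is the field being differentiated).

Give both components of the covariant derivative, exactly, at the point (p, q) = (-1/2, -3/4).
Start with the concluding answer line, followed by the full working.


Answer: (nabla_X Y)^p = -459/104, (nabla_X Y)^q = -5/32

E = 52/9, F = 0, G = 16 at the point
E_p = 0, E_q = 0, F_p = 0, F_q = 0, G_p = 16, G_q = 0
EG - F^2 = 832/9;  g^inv = (9/832) * [[16, 0], [0, 52/9]]
first-kind symbols [ij,l] = (1/2)(d_i g_jl + d_j g_il - d_l g_ij): [pp,p] = E_p/2 = 0, [pp,q] = F_p - E_q/2 = 0, [pq,p] = E_q/2 = 0, [pq,q] = G_p/2 = 8, [qq,p] = F_q - G_p/2 = -8, [qq,q] = G_q/2 = 0
Gamma^p_ij = (G*[ij,p] - F*[ij,q])/(EG - F^2), Gamma^q_ij = (E*[ij,q] - F*[ij,p])/(EG - F^2)
Gamma_ppp = 0, Gamma_ppq = 0, Gamma_pqq = -18/13, Gamma_qpp = 0, Gamma_qpq = 1/2, Gamma_qqq = 0
X = (3/2, 1), Y = (-33/8, 19/8) at the point


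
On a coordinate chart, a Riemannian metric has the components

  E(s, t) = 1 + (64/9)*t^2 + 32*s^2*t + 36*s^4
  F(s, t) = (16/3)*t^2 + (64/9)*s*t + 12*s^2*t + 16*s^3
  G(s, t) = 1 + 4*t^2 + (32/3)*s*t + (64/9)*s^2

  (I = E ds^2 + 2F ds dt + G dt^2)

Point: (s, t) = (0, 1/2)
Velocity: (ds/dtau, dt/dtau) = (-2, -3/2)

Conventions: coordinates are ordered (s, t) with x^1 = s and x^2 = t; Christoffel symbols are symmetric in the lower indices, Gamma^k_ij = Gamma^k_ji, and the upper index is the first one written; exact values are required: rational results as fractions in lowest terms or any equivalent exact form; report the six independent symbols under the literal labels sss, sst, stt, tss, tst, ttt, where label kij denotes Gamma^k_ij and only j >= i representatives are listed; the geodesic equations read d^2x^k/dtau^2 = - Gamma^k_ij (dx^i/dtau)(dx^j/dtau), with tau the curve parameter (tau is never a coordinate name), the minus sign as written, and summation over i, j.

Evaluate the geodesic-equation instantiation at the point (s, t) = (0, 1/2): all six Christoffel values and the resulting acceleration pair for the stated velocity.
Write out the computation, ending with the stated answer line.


E = 25/9, F = 4/3, G = 2 at the point
E_s = 0, E_t = 64/9, F_s = 32/9, F_t = 16/3, G_s = 16/3, G_t = 4
EG - F^2 = 34/9;  g^inv = (9/34) * [[2, -4/3], [-4/3, 25/9]]
first-kind symbols [ij,l] = (1/2)(d_i g_jl + d_j g_il - d_l g_ij): [ss,s] = E_s/2 = 0, [ss,t] = F_s - E_t/2 = 0, [st,s] = E_t/2 = 32/9, [st,t] = G_s/2 = 8/3, [tt,s] = F_t - G_s/2 = 8/3, [tt,t] = G_t/2 = 2
Gamma^s_ij = (G*[ij,s] - F*[ij,t])/(EG - F^2), Gamma^t_ij = (E*[ij,t] - F*[ij,s])/(EG - F^2)
Gamma_sss = 0, Gamma_sst = 16/17, Gamma_stt = 12/17, Gamma_tss = 0, Gamma_tst = 12/17, Gamma_ttt = 9/17
d^2s/dtau^2 = -(Gamma_sss*(-2)^2 + 2*Gamma_sst*(-2)*(-3/2) + Gamma_stt*(-3/2)^2) = -123/17
d^2t/dtau^2 = -(Gamma_tss*(-2)^2 + 2*Gamma_tst*(-2)*(-3/2) + Gamma_ttt*(-3/2)^2) = -369/68

Answer: Gamma_sss = 0, Gamma_sst = 16/17, Gamma_stt = 12/17, Gamma_tss = 0, Gamma_tst = 12/17, Gamma_ttt = 9/17; accelerations (d^2s/dtau^2, d^2t/dtau^2) = (-123/17, -369/68)


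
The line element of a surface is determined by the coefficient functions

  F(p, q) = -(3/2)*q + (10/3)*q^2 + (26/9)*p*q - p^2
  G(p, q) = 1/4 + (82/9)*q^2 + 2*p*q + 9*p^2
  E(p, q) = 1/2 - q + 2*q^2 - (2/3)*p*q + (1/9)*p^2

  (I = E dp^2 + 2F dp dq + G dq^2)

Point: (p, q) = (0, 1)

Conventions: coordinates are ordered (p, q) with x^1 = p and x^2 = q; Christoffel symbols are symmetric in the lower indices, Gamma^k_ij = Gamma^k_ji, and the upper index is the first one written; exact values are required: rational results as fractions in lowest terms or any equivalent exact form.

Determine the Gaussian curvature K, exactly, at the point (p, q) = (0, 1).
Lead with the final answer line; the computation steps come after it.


Answer: K = -365508/591361

E = 3/2, F = 11/6, G = 337/36, EG - F^2 = 769/72 at the point
E_p = -2/3, E_q = 3, F_p = 26/9, F_q = 31/6, G_p = 2, G_q = 164/9
E_qq = 4, F_pq = 26/9, G_pp = 18
Evaluate Brioschi's two determinant matrices M1, M2 and divide by (EG - F^2)^2.
M1 = [[-E_qq/2 + F_pq - G_pp/2, E_p/2, F_p - E_q/2], [F_q - G_p/2, E, F], [G_q/2, F, G]] = [[-73/9, -1/3, 25/18], [25/6, 3/2, 11/6], [82/9, 11/6, 337/36]]; det M1 = -6305/72
M2 = [[0, E_q/2, G_p/2], [E_q/2, E, F], [G_p/2, F, G]] = [[0, 3/2, 1], [3/2, 3/2, 11/6], [1, 11/6, 337/36]]; det M2 = -273/16
det M1 - det M2 = -10153/144; K = -10153/144 / (769/72)^2 = -365508/591361


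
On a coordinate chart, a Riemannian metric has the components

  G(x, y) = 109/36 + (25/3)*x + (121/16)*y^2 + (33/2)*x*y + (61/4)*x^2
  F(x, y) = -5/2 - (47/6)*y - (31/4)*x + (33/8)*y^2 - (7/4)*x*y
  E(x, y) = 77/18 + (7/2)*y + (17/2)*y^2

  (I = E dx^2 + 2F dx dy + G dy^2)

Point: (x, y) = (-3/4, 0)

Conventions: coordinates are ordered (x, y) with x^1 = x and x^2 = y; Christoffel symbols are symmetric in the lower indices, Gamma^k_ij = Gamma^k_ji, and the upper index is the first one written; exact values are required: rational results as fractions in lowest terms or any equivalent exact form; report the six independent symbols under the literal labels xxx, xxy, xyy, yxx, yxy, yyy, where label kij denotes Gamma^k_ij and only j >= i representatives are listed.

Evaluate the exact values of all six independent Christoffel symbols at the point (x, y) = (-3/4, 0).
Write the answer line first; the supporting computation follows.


Answer: Gamma_xxx = 652536/247561, Gamma_xxy = 693774/247561, Gamma_xyy = 508302/247561, Gamma_yxx = -842688/247561, Gamma_yxy = -765156/247561, Gamma_yyy = -600372/247561

E = 77/18, F = 53/16, G = 3085/576 at the point
E_x = 0, E_y = 7/2, F_x = -31/4, F_y = -313/48, G_x = -349/24, G_y = -99/8
EG - F^2 = 247561/20736;  g^inv = (20736/247561) * [[3085/576, -53/16], [-53/16, 77/18]]
first-kind symbols [ij,l] = (1/2)(d_i g_jl + d_j g_il - d_l g_ij): [xx,x] = E_x/2 = 0, [xx,y] = F_x - E_y/2 = -19/2, [xy,x] = E_y/2 = 7/4, [xy,y] = G_x/2 = -349/48, [yy,x] = F_y - G_x/2 = 3/4, [yy,y] = G_y/2 = -99/16
Gamma^x_ij = (G*[ij,x] - F*[ij,y])/(EG - F^2), Gamma^y_ij = (E*[ij,y] - F*[ij,x])/(EG - F^2)


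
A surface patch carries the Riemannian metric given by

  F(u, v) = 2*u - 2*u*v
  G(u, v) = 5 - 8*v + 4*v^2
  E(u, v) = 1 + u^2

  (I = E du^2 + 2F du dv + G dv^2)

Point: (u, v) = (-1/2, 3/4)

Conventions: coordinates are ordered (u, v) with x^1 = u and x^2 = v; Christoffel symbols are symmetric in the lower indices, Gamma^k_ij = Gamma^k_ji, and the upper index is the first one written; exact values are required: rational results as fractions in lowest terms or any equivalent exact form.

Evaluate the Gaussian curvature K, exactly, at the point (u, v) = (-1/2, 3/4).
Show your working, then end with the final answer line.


E = 5/4, F = -1/4, G = 5/4, EG - F^2 = 3/2 at the point
E_u = -1, E_v = 0, F_u = 1/2, F_v = 1, G_u = 0, G_v = -2
E_vv = 0, F_uv = -2, G_uu = 0
Apply the Brioschi formula K = (det M1 - det M2)/(EG - F^2)^2 over the derivative matrices of E, F, G.
M1 = [[-E_vv/2 + F_uv - G_uu/2, E_u/2, F_u - E_v/2], [F_v - G_u/2, E, F], [G_v/2, F, G]] = [[-2, -1/2, 1/2], [1, 5/4, -1/4], [-1, -1/4, 5/4]]; det M1 = -2
M2 = [[0, E_v/2, G_u/2], [E_v/2, E, F], [G_u/2, F, G]] = [[0, 0, 0], [0, 5/4, -1/4], [0, -1/4, 5/4]]; det M2 = 0
det M1 - det M2 = -2; K = -2 / (3/2)^2 = -8/9

Answer: K = -8/9


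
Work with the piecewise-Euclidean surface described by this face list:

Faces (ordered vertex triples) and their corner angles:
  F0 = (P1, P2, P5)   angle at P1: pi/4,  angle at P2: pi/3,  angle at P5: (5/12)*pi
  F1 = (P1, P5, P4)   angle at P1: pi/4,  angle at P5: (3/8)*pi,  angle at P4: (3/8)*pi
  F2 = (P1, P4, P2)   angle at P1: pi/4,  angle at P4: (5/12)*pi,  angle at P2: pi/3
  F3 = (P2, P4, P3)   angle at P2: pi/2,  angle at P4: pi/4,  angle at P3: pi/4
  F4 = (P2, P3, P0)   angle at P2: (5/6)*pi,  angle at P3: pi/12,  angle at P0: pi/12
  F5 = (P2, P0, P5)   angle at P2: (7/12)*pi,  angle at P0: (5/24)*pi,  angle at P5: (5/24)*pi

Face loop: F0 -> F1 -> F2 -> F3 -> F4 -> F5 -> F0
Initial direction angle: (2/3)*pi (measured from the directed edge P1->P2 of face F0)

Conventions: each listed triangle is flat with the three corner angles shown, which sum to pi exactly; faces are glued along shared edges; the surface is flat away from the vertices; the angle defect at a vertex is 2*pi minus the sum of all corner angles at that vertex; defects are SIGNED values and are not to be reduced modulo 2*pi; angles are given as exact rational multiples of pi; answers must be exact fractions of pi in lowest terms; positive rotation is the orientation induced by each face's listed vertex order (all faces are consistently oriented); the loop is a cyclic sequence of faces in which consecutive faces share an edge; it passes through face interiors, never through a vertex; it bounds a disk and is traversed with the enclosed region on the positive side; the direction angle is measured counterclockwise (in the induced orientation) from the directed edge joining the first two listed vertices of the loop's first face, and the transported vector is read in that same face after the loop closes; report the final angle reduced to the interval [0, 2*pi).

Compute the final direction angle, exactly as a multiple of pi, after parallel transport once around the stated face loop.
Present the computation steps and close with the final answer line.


enclosed vertex P1: corner angles sum to (3/4)*pi, defect = 2*pi - (3/4)*pi = (5/4)*pi
enclosed vertex P2: corner angles sum to (31/12)*pi, defect = 2*pi - (31/12)*pi = (-7/12)*pi
by Gauss-Bonnet the loop rotates the vector by the enclosed defect sum (positive orientation, mod 2*pi)
final angle = (2/3)*pi + (2/3)*pi = (4/3)*pi (mod 2*pi)

Answer: final direction angle = (4/3)*pi


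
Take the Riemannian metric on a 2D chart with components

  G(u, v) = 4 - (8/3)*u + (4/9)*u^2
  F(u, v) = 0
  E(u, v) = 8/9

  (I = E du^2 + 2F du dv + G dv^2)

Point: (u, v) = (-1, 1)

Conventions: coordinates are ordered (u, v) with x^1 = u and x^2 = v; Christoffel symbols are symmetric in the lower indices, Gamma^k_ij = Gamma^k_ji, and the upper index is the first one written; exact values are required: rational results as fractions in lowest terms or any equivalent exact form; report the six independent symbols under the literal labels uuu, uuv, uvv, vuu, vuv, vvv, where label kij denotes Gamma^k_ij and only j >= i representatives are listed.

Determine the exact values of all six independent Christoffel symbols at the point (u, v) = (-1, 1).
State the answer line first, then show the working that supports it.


Answer: Gamma_uuu = 0, Gamma_uuv = 0, Gamma_uvv = 2, Gamma_vuu = 0, Gamma_vuv = -1/4, Gamma_vvv = 0

E = 8/9, F = 0, G = 64/9 at the point
E_u = 0, E_v = 0, F_u = 0, F_v = 0, G_u = -32/9, G_v = 0
EG - F^2 = 512/81;  g^inv = (81/512) * [[64/9, 0], [0, 8/9]]
first-kind symbols [ij,l] = (1/2)(d_i g_jl + d_j g_il - d_l g_ij): [uu,u] = E_u/2 = 0, [uu,v] = F_u - E_v/2 = 0, [uv,u] = E_v/2 = 0, [uv,v] = G_u/2 = -16/9, [vv,u] = F_v - G_u/2 = 16/9, [vv,v] = G_v/2 = 0
Gamma^u_ij = (G*[ij,u] - F*[ij,v])/(EG - F^2), Gamma^v_ij = (E*[ij,v] - F*[ij,u])/(EG - F^2)


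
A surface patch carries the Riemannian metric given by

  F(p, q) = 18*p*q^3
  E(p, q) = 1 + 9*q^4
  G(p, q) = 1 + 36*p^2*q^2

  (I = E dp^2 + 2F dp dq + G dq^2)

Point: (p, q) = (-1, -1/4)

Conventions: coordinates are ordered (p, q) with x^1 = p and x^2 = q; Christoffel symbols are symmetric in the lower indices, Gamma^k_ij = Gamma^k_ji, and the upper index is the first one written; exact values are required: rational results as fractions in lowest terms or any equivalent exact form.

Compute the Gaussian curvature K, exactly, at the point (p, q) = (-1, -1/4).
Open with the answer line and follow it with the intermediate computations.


Answer: K = -147456/707281

E = 265/256, F = 9/32, G = 13/4, EG - F^2 = 841/256 at the point
E_p = 0, E_q = -9/16, F_p = -9/32, F_q = -27/8, G_p = -9/2, G_q = -18
E_qq = 27/4, F_pq = 27/8, G_pp = 9/2
The intrinsic route: Brioschi's K = (det M1 - det M2)/(EG - F^2)^2.
M1 = [[-E_qq/2 + F_pq - G_pp/2, E_p/2, F_p - E_q/2], [F_q - G_p/2, E, F], [G_q/2, F, G]] = [[-9/4, 0, 0], [-9/8, 265/256, 9/32], [-9, 9/32, 13/4]]; det M1 = -7569/1024
M2 = [[0, E_q/2, G_p/2], [E_q/2, E, F], [G_p/2, F, G]] = [[0, -9/32, -9/4], [-9/32, 265/256, 9/32], [-9/4, 9/32, 13/4]]; det M2 = -5265/1024
det M1 - det M2 = -9/4; K = -9/4 / (841/256)^2 = -147456/707281


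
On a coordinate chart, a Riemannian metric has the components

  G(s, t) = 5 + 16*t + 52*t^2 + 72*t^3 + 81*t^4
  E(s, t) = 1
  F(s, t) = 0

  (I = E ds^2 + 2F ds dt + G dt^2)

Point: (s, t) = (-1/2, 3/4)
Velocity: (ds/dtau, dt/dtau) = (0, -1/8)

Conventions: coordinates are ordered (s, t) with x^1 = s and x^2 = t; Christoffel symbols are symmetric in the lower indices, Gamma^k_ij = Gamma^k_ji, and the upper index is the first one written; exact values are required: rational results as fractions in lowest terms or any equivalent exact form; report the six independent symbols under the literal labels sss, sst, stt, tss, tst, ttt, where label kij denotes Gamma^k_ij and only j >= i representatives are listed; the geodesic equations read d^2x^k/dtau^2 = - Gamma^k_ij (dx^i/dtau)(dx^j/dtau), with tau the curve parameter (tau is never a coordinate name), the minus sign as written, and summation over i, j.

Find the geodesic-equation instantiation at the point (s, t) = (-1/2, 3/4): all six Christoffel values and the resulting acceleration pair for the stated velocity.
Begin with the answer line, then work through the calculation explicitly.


Answer: Gamma_sss = 0, Gamma_sst = 0, Gamma_stt = 0, Gamma_tss = 0, Gamma_tst = 0, Gamma_ttt = 45080/26177; accelerations (d^2s/dtau^2, d^2t/dtau^2) = (0, -5635/209416)

E = 1, F = 0, G = 26177/256 at the point
E_s = 0, E_t = 0, F_s = 0, F_t = 0, G_s = 0, G_t = 5635/16
EG - F^2 = 26177/256;  g^inv = (256/26177) * [[26177/256, 0], [0, 1]]
first-kind symbols [ij,l] = (1/2)(d_i g_jl + d_j g_il - d_l g_ij): [ss,s] = E_s/2 = 0, [ss,t] = F_s - E_t/2 = 0, [st,s] = E_t/2 = 0, [st,t] = G_s/2 = 0, [tt,s] = F_t - G_s/2 = 0, [tt,t] = G_t/2 = 5635/32
Gamma^s_ij = (G*[ij,s] - F*[ij,t])/(EG - F^2), Gamma^t_ij = (E*[ij,t] - F*[ij,s])/(EG - F^2)
Gamma_sss = 0, Gamma_sst = 0, Gamma_stt = 0, Gamma_tss = 0, Gamma_tst = 0, Gamma_ttt = 45080/26177
d^2s/dtau^2 = -(Gamma_sss*(0)^2 + 2*Gamma_sst*(0)*(-1/8) + Gamma_stt*(-1/8)^2) = 0
d^2t/dtau^2 = -(Gamma_tss*(0)^2 + 2*Gamma_tst*(0)*(-1/8) + Gamma_ttt*(-1/8)^2) = -5635/209416


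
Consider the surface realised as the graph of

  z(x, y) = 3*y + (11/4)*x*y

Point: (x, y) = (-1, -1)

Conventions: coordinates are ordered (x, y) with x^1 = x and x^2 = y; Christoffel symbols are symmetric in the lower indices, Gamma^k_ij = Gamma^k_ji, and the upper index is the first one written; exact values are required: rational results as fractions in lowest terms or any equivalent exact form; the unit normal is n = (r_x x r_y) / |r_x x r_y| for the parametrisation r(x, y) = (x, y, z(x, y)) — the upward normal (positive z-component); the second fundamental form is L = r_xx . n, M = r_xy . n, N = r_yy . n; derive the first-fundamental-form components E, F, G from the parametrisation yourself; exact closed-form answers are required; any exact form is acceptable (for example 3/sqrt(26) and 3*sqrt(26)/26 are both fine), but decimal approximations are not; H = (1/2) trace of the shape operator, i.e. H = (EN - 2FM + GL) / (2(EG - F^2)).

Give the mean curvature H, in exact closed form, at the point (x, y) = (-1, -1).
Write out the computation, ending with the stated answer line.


z_x = -11/4, z_y = 1/4, z_xx = 0, z_xy = 11/4, z_yy = 0
E = 137/16, F = -11/16, G = 17/16; answer radicand W^2 = 69/8
unnormalised second-form numerators: l = 0, m = 11/4, n = 0; L = l/sqrt(69/8), and similarly M = m/sqrt(W^2), N = n/sqrt(W^2)
H = (E*n - 2*F*m + G*l) / (2*(EG - F^2)*sqrt(W^2)); E*n - 2*F*m + G*l = 121/32, EG - F^2 = 69/8, so H = (121/552)/sqrt(69/8)

Answer: H = 121*sqrt(138)/19044


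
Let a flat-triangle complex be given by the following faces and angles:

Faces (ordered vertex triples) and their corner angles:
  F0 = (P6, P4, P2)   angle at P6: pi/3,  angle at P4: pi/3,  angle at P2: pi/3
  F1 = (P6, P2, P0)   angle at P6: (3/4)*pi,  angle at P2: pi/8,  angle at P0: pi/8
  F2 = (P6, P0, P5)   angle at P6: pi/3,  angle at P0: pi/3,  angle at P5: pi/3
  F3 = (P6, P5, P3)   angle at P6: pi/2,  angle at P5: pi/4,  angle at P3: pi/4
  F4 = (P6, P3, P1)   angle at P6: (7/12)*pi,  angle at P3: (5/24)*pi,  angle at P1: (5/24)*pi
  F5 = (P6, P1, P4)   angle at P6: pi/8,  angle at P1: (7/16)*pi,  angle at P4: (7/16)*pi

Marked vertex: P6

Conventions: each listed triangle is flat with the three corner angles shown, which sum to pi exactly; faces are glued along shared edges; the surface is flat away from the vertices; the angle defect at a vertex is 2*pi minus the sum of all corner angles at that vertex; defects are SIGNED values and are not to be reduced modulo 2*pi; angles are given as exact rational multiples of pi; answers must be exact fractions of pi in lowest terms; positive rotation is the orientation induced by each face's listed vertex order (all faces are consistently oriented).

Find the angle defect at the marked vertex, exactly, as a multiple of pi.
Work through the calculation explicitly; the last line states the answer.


Sum of corner angles at P6: (21/8)*pi
defect = 2*pi - (21/8)*pi

Answer: defect(P6) = (-5/8)*pi


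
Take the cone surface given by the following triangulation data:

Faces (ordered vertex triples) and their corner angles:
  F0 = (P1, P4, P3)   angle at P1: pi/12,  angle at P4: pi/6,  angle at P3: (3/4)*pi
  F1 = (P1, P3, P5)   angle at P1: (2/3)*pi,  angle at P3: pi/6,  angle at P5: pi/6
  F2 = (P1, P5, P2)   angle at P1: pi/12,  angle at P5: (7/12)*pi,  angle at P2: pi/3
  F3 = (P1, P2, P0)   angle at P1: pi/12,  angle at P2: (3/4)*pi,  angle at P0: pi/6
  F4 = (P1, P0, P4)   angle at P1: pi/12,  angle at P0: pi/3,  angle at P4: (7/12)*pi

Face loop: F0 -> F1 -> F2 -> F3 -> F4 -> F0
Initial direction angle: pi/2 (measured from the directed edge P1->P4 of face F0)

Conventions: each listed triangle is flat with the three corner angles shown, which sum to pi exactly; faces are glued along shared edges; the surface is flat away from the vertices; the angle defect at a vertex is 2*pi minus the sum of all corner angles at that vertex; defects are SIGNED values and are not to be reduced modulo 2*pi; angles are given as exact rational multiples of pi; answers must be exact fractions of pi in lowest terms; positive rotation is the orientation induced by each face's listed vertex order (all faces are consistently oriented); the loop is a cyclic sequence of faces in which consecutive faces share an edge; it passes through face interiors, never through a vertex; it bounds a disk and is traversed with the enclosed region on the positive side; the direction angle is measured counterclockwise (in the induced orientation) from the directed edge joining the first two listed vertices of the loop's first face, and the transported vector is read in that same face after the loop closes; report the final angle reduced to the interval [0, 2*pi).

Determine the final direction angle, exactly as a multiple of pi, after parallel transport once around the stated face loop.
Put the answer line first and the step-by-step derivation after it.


Answer: final direction angle = (3/2)*pi

enclosed vertex P1: corner angles sum to pi, defect = 2*pi - pi = pi
the final direction is the initial angle plus the enclosed defects, taken mod 2*pi in the induced orientation
final angle = pi/2 + pi = (3/2)*pi (mod 2*pi)


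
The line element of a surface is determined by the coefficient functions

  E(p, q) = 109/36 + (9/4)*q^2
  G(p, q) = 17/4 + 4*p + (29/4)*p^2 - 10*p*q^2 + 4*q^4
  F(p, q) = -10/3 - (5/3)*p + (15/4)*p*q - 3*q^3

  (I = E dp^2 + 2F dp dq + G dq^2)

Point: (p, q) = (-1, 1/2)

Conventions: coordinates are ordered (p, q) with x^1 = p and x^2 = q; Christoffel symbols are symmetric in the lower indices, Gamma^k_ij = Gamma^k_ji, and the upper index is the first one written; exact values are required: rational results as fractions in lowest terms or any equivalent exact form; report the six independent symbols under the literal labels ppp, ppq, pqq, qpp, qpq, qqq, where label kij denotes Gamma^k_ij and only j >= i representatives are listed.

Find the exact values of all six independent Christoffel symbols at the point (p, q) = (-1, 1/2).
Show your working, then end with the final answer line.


E = 517/144, F = -47/12, G = 41/4 at the point
E_p = 0, E_q = 9/4, F_p = 5/24, F_q = -6, G_p = -13, G_q = 12
EG - F^2 = 12361/576;  g^inv = (576/12361) * [[41/4, 47/12], [47/12, 517/144]]
first-kind symbols [ij,l] = (1/2)(d_i g_jl + d_j g_il - d_l g_ij): [pp,p] = E_p/2 = 0, [pp,q] = F_p - E_q/2 = -11/12, [pq,p] = E_q/2 = 9/8, [pq,q] = G_p/2 = -13/2, [qq,p] = F_q - G_p/2 = 1/2, [qq,q] = G_q/2 = 6
Gamma^p_ij = (G*[ij,p] - F*[ij,q])/(EG - F^2), Gamma^q_ij = (E*[ij,q] - F*[ij,p])/(EG - F^2)

Answer: Gamma_ppp = -44/263, Gamma_ppq = -8022/12361, Gamma_pqq = 16488/12361, Gamma_qpp = -121/789, Gamma_qpq = -232/263, Gamma_qqq = 288/263


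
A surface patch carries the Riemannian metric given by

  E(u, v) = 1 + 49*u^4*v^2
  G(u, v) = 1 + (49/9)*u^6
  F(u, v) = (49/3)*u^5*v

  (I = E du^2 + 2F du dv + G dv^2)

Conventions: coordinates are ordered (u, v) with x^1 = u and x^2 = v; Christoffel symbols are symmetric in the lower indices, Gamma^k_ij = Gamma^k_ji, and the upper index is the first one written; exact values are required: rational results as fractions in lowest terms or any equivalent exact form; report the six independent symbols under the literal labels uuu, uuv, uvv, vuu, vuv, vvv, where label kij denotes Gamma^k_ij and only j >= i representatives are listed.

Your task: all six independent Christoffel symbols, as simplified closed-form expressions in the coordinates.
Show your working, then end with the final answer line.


E = 1 + 49*u^4*v^2; F = (49/3)*u^5*v; G = 1 + (49/9)*u^6
Gamma^k_ij = (1/2) g^{kl} (d_i g_jl + d_j g_il - d_l g_ij), with g^inv = (1/(EG-F^2)) [[G, -F], [-F, E]]
first partials: E_u = 196*u^3*v^2, E_v = 98*u^4*v, F_u = (245/3)*u^4*v, F_v = (49/3)*u^5, G_u = (98/3)*u^5, G_v = 0
D = EG - F^2 = 1 + 49*u^4*v^2 + (49/9)*u^6
expanded: Gamma^u_uu = (G E_u - 2F F_u + F E_v)/(2D), Gamma^u_uv = (G E_v - F G_u)/(2D), Gamma^u_vv = (2G F_v - G G_u - F G_v)/(2D), Gamma^v_uu = (2E F_u - E E_v - F E_u)/(2D), Gamma^v_uv = (E G_u - F E_v)/(2D), Gamma^v_vv = (E G_v - 2F F_v + F G_u)/(2D); substitute and cancel common factors

Answer: Gamma_uuu = 882*u^3*v^2/(49*u^6 + 441*u^4*v^2 + 9), Gamma_uuv = 441*u^4*v/(49*u^6 + 441*u^4*v^2 + 9), Gamma_uvv = 0, Gamma_vuu = 294*u^4*v/(49*u^6 + 441*u^4*v^2 + 9), Gamma_vuv = 147*u^5/(49*u^6 + 441*u^4*v^2 + 9), Gamma_vvv = 0


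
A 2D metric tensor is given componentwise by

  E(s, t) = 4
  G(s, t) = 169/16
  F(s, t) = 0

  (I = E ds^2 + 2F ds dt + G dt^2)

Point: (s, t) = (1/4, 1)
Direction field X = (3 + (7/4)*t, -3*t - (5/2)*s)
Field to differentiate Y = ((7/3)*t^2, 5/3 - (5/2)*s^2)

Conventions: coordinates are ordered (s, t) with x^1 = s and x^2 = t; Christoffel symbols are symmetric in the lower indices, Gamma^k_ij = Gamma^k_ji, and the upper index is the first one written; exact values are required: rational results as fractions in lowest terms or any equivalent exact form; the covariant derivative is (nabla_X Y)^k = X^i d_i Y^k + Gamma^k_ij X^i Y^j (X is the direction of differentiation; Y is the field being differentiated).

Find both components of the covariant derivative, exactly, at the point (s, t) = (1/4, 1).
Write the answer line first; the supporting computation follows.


Answer: (nabla_X Y)^s = -203/12, (nabla_X Y)^t = -95/16

E = 4, F = 0, G = 169/16 at the point
E_s = 0, E_t = 0, F_s = 0, F_t = 0, G_s = 0, G_t = 0
EG - F^2 = 169/4;  g^inv = (4/169) * [[169/16, 0], [0, 4]]
first-kind symbols [ij,l] = (1/2)(d_i g_jl + d_j g_il - d_l g_ij): [ss,s] = E_s/2 = 0, [ss,t] = F_s - E_t/2 = 0, [st,s] = E_t/2 = 0, [st,t] = G_s/2 = 0, [tt,s] = F_t - G_s/2 = 0, [tt,t] = G_t/2 = 0
Gamma^s_ij = (G*[ij,s] - F*[ij,t])/(EG - F^2), Gamma^t_ij = (E*[ij,t] - F*[ij,s])/(EG - F^2)
Gamma_sss = 0, Gamma_sst = 0, Gamma_stt = 0, Gamma_tss = 0, Gamma_tst = 0, Gamma_ttt = 0
X = (19/4, -29/8), Y = (7/3, 145/96) at the point


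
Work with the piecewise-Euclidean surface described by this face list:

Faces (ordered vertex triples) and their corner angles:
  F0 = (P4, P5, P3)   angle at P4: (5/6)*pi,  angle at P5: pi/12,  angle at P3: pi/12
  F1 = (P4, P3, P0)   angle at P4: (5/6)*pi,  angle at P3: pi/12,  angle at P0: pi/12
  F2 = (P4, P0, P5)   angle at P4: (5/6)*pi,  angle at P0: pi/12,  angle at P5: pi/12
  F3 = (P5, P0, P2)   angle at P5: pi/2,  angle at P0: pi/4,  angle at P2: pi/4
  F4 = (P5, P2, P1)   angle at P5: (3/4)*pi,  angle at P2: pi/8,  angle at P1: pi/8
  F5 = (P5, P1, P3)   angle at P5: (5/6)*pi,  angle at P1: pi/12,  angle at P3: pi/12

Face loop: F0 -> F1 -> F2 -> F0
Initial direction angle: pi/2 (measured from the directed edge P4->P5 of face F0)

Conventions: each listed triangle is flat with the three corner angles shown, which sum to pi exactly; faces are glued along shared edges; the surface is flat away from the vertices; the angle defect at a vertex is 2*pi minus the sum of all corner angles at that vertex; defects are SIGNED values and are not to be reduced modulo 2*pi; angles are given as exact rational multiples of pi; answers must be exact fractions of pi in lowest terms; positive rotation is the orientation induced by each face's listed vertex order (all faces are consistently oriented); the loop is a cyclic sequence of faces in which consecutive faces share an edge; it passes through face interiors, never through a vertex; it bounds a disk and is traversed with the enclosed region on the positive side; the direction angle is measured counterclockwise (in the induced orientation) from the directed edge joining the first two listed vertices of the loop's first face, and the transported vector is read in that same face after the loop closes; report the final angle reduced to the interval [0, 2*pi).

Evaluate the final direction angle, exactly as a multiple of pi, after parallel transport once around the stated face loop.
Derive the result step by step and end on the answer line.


enclosed vertex P4: corner angles sum to (5/2)*pi, defect = 2*pi - (5/2)*pi = -pi/2
the rotation equals the total enclosed defect, so the final angle is initial + defects (mod 2*pi)
final angle = pi/2 - pi/2 = 0 (mod 2*pi)

Answer: final direction angle = 0


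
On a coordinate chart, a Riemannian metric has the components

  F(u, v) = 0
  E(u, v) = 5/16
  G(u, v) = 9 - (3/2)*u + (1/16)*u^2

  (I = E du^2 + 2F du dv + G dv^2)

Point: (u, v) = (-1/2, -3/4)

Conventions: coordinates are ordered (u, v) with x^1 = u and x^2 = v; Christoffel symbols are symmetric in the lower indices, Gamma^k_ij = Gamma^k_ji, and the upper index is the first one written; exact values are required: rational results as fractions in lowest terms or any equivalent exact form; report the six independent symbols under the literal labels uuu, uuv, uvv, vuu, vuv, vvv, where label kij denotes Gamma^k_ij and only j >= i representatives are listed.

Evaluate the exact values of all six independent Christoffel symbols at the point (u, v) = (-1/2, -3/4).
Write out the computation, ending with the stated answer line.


E = 5/16, F = 0, G = 625/64 at the point
E_u = 0, E_v = 0, F_u = 0, F_v = 0, G_u = -25/16, G_v = 0
EG - F^2 = 3125/1024;  g^inv = (1024/3125) * [[625/64, 0], [0, 5/16]]
first-kind symbols [ij,l] = (1/2)(d_i g_jl + d_j g_il - d_l g_ij): [uu,u] = E_u/2 = 0, [uu,v] = F_u - E_v/2 = 0, [uv,u] = E_v/2 = 0, [uv,v] = G_u/2 = -25/32, [vv,u] = F_v - G_u/2 = 25/32, [vv,v] = G_v/2 = 0
Gamma^u_ij = (G*[ij,u] - F*[ij,v])/(EG - F^2), Gamma^v_ij = (E*[ij,v] - F*[ij,u])/(EG - F^2)

Answer: Gamma_uuu = 0, Gamma_uuv = 0, Gamma_uvv = 5/2, Gamma_vuu = 0, Gamma_vuv = -2/25, Gamma_vvv = 0


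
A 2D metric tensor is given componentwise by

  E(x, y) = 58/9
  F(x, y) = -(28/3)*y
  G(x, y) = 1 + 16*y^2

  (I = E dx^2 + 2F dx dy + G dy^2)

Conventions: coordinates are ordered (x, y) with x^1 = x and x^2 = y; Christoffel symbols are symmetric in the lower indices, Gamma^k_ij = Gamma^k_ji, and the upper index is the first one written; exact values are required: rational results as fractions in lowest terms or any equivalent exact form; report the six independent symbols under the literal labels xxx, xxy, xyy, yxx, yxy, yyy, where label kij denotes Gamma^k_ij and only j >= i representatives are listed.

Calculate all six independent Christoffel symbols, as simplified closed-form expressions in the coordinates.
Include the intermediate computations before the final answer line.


E = 58/9; F = -(28/3)*y; G = 1 + 16*y^2
Gamma^k_ij = (1/2) g^{kl} (d_i g_jl + d_j g_il - d_l g_ij), with g^inv = (1/(EG-F^2)) [[G, -F], [-F, E]]
first partials: E_x = 0, E_y = 0, F_x = 0, F_y = -28/3, G_x = 0, G_y = 32*y
D = EG - F^2 = 58/9 + 16*y^2
expanded: Gamma^x_xx = (G E_x - 2F F_x + F E_y)/(2D), Gamma^x_xy = (G E_y - F G_x)/(2D), Gamma^x_yy = (2G F_y - G G_x - F G_y)/(2D), Gamma^y_xx = (2E F_x - E E_y - F E_x)/(2D), Gamma^y_xy = (E G_x - F E_y)/(2D), Gamma^y_yy = (E G_y - 2F F_y + F G_x)/(2D); substitute and cancel common factors

Answer: Gamma_xxx = 0, Gamma_xxy = 0, Gamma_xyy = -42/(72*y^2 + 29), Gamma_yxx = 0, Gamma_yxy = 0, Gamma_yyy = 72*y/(72*y^2 + 29)


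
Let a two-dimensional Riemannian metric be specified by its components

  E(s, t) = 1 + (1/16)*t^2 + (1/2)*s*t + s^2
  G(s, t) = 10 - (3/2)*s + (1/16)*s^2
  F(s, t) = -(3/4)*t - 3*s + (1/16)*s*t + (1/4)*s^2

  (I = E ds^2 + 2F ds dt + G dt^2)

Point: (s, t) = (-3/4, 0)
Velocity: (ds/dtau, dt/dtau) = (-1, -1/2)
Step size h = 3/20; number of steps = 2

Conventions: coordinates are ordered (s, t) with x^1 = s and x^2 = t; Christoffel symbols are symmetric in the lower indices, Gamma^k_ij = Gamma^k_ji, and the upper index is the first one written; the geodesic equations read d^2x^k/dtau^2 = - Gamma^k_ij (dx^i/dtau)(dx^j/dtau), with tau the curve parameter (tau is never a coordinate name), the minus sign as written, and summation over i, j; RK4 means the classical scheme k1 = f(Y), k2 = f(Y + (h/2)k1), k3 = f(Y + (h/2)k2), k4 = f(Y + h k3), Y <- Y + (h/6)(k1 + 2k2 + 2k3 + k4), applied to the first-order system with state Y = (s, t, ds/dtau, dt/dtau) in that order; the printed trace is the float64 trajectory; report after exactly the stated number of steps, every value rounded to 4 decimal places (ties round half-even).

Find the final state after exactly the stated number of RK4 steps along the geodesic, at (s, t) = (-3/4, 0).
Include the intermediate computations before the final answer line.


f(Y) = (ds/dtau, dt/dtau, -Gamma^s_ij Y'^i Y'^j, -Gamma^t_ij Y'^i Y'^j) with the Gammas evaluated at the stage position; h = 0.150000; intermediate values shown to 6 dp
step 0: s = -0.7500, t = 0.0000, ds/dtau = -1.0000, dt/dtau = -0.5000
step 1:
  k1: at (s, t) = (-0.750000, 0.000000), (ds/dtau, dt/dtau) = (-1.000000, -0.500000); Gamma_sss = -0.063979, Gamma_sst = -0.015995, Gamma_stt = 0.000000, Gamma_tss = -0.271909, Gamma_tst = -0.067977, Gamma_ttt = 0.000000; k1 = (-1.000000, -0.500000, 0.079973, 0.339887)
  k2: at (s, t) = (-0.825000, -0.037500), (ds/dtau, dt/dtau) = (-0.994002, -0.474508); Gamma_sss = -0.069669, Gamma_sst = -0.017417, Gamma_stt = 0.000000, Gamma_tss = -0.267718, Gamma_tst = -0.066930, Gamma_ttt = 0.000000; k2 = (-0.994002, -0.474508, 0.085266, 0.327652)
  k3: at (s, t) = (-0.824550, -0.035588), (ds/dtau, dt/dtau) = (-0.993605, -0.475426); Gamma_sss = -0.069605, Gamma_sst = -0.017401, Gamma_stt = 0.000000, Gamma_tss = -0.267759, Gamma_tst = -0.066940, Gamma_ttt = 0.000000; k3 = (-0.993605, -0.475426, 0.085158, 0.327589)
  k4: at (s, t) = (-0.899041, -0.071314), (ds/dtau, dt/dtau) = (-0.987226, -0.450862); Gamma_sss = -0.074909, Gamma_sst = -0.018727, Gamma_stt = 0.000000, Gamma_tss = -0.263467, Gamma_tst = -0.065867, Gamma_ttt = 0.000000; k4 = (-0.987226, -0.450862, 0.089679, 0.315414)
  Y <- Y + (h/6)(k1 + 2k2 + 2k3 + k4): s = -0.8991, t = -0.0713, ds/dtau = -0.9872, dt/dtau = -0.4509
step 2:
  k1: at (s, t) = (-0.899061, -0.071268), (ds/dtau, dt/dtau) = (-0.987237, -0.450855); Gamma_sss = -0.074910, Gamma_sst = -0.018727, Gamma_stt = 0.000000, Gamma_tss = -0.263466, Gamma_tst = -0.065867, Gamma_ttt = 0.000000; k1 = (-0.987237, -0.450855, 0.089681, 0.315419)
  k2: at (s, t) = (-0.973104, -0.105082), (ds/dtau, dt/dtau) = (-0.980511, -0.427199); Gamma_sss = -0.079838, Gamma_sst = -0.019959, Gamma_stt = 0.000000, Gamma_tss = -0.259098, Gamma_tst = -0.064774, Gamma_ttt = 0.000000; k2 = (-0.980511, -0.427199, 0.093477, 0.303362)
  k3: at (s, t) = (-0.972599, -0.103308), (ds/dtau, dt/dtau) = (-0.980227, -0.428103); Gamma_sss = -0.079779, Gamma_sst = -0.019945, Gamma_stt = 0.000000, Gamma_tss = -0.259144, Gamma_tst = -0.064786, Gamma_ttt = 0.000000; k3 = (-0.980227, -0.428103, 0.093395, 0.303370)
  k4: at (s, t) = (-1.046095, -0.135484), (ds/dtau, dt/dtau) = (-0.973228, -0.405350); Gamma_sss = -0.084347, Gamma_sst = -0.021087, Gamma_stt = 0.000000, Gamma_tss = -0.254730, Gamma_tst = -0.063682, Gamma_ttt = 0.000000; k4 = (-0.973228, -0.405350, 0.096528, 0.291518)
  Y <- Y + (h/6)(k1 + 2k2 + 2k3 + k4): s = -1.0461, t = -0.1354, ds/dtau = -0.9732, dt/dtau = -0.4053

Answer: s = -1.0461, t = -0.1354, ds/dtau = -0.9732, dt/dtau = -0.4053
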